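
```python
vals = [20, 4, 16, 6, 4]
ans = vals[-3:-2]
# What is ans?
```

vals has length 5. The slice vals[-3:-2] selects indices [2] (2->16), giving [16].

[16]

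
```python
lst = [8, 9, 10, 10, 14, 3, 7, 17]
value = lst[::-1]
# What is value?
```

lst has length 8. The slice lst[::-1] selects indices [7, 6, 5, 4, 3, 2, 1, 0] (7->17, 6->7, 5->3, 4->14, 3->10, 2->10, 1->9, 0->8), giving [17, 7, 3, 14, 10, 10, 9, 8].

[17, 7, 3, 14, 10, 10, 9, 8]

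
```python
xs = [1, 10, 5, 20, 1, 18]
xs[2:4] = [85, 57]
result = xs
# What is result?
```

xs starts as [1, 10, 5, 20, 1, 18] (length 6). The slice xs[2:4] covers indices [2, 3] with values [5, 20]. Replacing that slice with [85, 57] (same length) produces [1, 10, 85, 57, 1, 18].

[1, 10, 85, 57, 1, 18]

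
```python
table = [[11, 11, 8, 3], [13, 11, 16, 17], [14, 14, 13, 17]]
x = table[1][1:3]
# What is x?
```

table[1] = [13, 11, 16, 17]. table[1] has length 4. The slice table[1][1:3] selects indices [1, 2] (1->11, 2->16), giving [11, 16].

[11, 16]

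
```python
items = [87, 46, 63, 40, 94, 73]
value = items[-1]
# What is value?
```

items has length 6. Negative index -1 maps to positive index 6 + (-1) = 5. items[5] = 73.

73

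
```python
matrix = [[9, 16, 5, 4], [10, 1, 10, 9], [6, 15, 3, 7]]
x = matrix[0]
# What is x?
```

matrix has 3 rows. Row 0 is [9, 16, 5, 4].

[9, 16, 5, 4]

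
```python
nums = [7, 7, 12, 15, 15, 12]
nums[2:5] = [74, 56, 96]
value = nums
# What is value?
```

nums starts as [7, 7, 12, 15, 15, 12] (length 6). The slice nums[2:5] covers indices [2, 3, 4] with values [12, 15, 15]. Replacing that slice with [74, 56, 96] (same length) produces [7, 7, 74, 56, 96, 12].

[7, 7, 74, 56, 96, 12]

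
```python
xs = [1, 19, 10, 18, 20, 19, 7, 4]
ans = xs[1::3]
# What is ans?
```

xs has length 8. The slice xs[1::3] selects indices [1, 4, 7] (1->19, 4->20, 7->4), giving [19, 20, 4].

[19, 20, 4]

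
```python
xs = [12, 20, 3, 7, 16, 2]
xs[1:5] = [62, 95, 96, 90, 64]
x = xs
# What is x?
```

xs starts as [12, 20, 3, 7, 16, 2] (length 6). The slice xs[1:5] covers indices [1, 2, 3, 4] with values [20, 3, 7, 16]. Replacing that slice with [62, 95, 96, 90, 64] (different length) produces [12, 62, 95, 96, 90, 64, 2].

[12, 62, 95, 96, 90, 64, 2]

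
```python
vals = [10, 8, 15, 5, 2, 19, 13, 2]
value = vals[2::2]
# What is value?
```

vals has length 8. The slice vals[2::2] selects indices [2, 4, 6] (2->15, 4->2, 6->13), giving [15, 2, 13].

[15, 2, 13]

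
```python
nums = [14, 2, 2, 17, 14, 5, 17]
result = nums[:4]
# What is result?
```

nums has length 7. The slice nums[:4] selects indices [0, 1, 2, 3] (0->14, 1->2, 2->2, 3->17), giving [14, 2, 2, 17].

[14, 2, 2, 17]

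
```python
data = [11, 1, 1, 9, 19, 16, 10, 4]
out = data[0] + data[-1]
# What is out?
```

data has length 8. data[0] = 11.
data has length 8. Negative index -1 maps to positive index 8 + (-1) = 7. data[7] = 4.
Sum: 11 + 4 = 15.

15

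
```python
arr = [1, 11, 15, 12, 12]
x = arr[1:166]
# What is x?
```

arr has length 5. The slice arr[1:166] selects indices [1, 2, 3, 4] (1->11, 2->15, 3->12, 4->12), giving [11, 15, 12, 12].

[11, 15, 12, 12]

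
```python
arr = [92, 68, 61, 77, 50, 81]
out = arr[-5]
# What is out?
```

arr has length 6. Negative index -5 maps to positive index 6 + (-5) = 1. arr[1] = 68.

68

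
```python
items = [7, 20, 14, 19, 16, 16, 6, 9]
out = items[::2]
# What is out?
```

items has length 8. The slice items[::2] selects indices [0, 2, 4, 6] (0->7, 2->14, 4->16, 6->6), giving [7, 14, 16, 6].

[7, 14, 16, 6]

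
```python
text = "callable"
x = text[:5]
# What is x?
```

text has length 8. The slice text[:5] selects indices [0, 1, 2, 3, 4] (0->'c', 1->'a', 2->'l', 3->'l', 4->'a'), giving 'calla'.

'calla'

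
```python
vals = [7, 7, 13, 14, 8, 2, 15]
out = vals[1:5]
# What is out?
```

vals has length 7. The slice vals[1:5] selects indices [1, 2, 3, 4] (1->7, 2->13, 3->14, 4->8), giving [7, 13, 14, 8].

[7, 13, 14, 8]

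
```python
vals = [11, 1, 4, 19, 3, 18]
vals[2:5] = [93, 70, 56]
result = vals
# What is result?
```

vals starts as [11, 1, 4, 19, 3, 18] (length 6). The slice vals[2:5] covers indices [2, 3, 4] with values [4, 19, 3]. Replacing that slice with [93, 70, 56] (same length) produces [11, 1, 93, 70, 56, 18].

[11, 1, 93, 70, 56, 18]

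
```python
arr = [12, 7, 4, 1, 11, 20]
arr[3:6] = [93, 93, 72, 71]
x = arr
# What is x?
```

arr starts as [12, 7, 4, 1, 11, 20] (length 6). The slice arr[3:6] covers indices [3, 4, 5] with values [1, 11, 20]. Replacing that slice with [93, 93, 72, 71] (different length) produces [12, 7, 4, 93, 93, 72, 71].

[12, 7, 4, 93, 93, 72, 71]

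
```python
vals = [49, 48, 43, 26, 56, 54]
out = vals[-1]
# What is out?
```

vals has length 6. Negative index -1 maps to positive index 6 + (-1) = 5. vals[5] = 54.

54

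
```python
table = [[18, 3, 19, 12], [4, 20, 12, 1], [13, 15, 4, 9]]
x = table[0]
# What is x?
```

table has 3 rows. Row 0 is [18, 3, 19, 12].

[18, 3, 19, 12]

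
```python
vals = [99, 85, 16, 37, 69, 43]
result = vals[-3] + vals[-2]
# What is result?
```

vals has length 6. Negative index -3 maps to positive index 6 + (-3) = 3. vals[3] = 37.
vals has length 6. Negative index -2 maps to positive index 6 + (-2) = 4. vals[4] = 69.
Sum: 37 + 69 = 106.

106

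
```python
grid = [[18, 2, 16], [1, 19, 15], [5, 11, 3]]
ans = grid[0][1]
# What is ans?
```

grid[0] = [18, 2, 16]. Taking column 1 of that row yields 2.

2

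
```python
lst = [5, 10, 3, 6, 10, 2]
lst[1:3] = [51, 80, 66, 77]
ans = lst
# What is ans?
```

lst starts as [5, 10, 3, 6, 10, 2] (length 6). The slice lst[1:3] covers indices [1, 2] with values [10, 3]. Replacing that slice with [51, 80, 66, 77] (different length) produces [5, 51, 80, 66, 77, 6, 10, 2].

[5, 51, 80, 66, 77, 6, 10, 2]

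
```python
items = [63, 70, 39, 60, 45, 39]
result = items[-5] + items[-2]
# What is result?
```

items has length 6. Negative index -5 maps to positive index 6 + (-5) = 1. items[1] = 70.
items has length 6. Negative index -2 maps to positive index 6 + (-2) = 4. items[4] = 45.
Sum: 70 + 45 = 115.

115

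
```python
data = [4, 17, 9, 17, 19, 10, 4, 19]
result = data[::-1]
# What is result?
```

data has length 8. The slice data[::-1] selects indices [7, 6, 5, 4, 3, 2, 1, 0] (7->19, 6->4, 5->10, 4->19, 3->17, 2->9, 1->17, 0->4), giving [19, 4, 10, 19, 17, 9, 17, 4].

[19, 4, 10, 19, 17, 9, 17, 4]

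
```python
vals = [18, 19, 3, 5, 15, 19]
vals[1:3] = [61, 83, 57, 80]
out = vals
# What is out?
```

vals starts as [18, 19, 3, 5, 15, 19] (length 6). The slice vals[1:3] covers indices [1, 2] with values [19, 3]. Replacing that slice with [61, 83, 57, 80] (different length) produces [18, 61, 83, 57, 80, 5, 15, 19].

[18, 61, 83, 57, 80, 5, 15, 19]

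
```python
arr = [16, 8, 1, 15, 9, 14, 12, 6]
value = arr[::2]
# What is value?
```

arr has length 8. The slice arr[::2] selects indices [0, 2, 4, 6] (0->16, 2->1, 4->9, 6->12), giving [16, 1, 9, 12].

[16, 1, 9, 12]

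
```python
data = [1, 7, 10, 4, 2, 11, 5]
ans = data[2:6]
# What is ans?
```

data has length 7. The slice data[2:6] selects indices [2, 3, 4, 5] (2->10, 3->4, 4->2, 5->11), giving [10, 4, 2, 11].

[10, 4, 2, 11]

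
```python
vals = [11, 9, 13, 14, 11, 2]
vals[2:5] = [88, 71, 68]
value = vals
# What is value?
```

vals starts as [11, 9, 13, 14, 11, 2] (length 6). The slice vals[2:5] covers indices [2, 3, 4] with values [13, 14, 11]. Replacing that slice with [88, 71, 68] (same length) produces [11, 9, 88, 71, 68, 2].

[11, 9, 88, 71, 68, 2]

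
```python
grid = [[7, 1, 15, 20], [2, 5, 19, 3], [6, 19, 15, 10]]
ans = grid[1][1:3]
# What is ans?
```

grid[1] = [2, 5, 19, 3]. grid[1] has length 4. The slice grid[1][1:3] selects indices [1, 2] (1->5, 2->19), giving [5, 19].

[5, 19]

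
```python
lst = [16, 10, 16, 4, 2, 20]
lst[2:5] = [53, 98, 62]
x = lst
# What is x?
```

lst starts as [16, 10, 16, 4, 2, 20] (length 6). The slice lst[2:5] covers indices [2, 3, 4] with values [16, 4, 2]. Replacing that slice with [53, 98, 62] (same length) produces [16, 10, 53, 98, 62, 20].

[16, 10, 53, 98, 62, 20]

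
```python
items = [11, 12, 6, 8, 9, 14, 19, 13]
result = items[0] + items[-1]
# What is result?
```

items has length 8. items[0] = 11.
items has length 8. Negative index -1 maps to positive index 8 + (-1) = 7. items[7] = 13.
Sum: 11 + 13 = 24.

24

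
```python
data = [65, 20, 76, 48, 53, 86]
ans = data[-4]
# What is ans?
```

data has length 6. Negative index -4 maps to positive index 6 + (-4) = 2. data[2] = 76.

76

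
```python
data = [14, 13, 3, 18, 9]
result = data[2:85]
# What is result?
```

data has length 5. The slice data[2:85] selects indices [2, 3, 4] (2->3, 3->18, 4->9), giving [3, 18, 9].

[3, 18, 9]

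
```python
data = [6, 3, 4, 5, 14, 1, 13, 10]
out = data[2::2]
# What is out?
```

data has length 8. The slice data[2::2] selects indices [2, 4, 6] (2->4, 4->14, 6->13), giving [4, 14, 13].

[4, 14, 13]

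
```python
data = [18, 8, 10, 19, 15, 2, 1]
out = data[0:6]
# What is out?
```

data has length 7. The slice data[0:6] selects indices [0, 1, 2, 3, 4, 5] (0->18, 1->8, 2->10, 3->19, 4->15, 5->2), giving [18, 8, 10, 19, 15, 2].

[18, 8, 10, 19, 15, 2]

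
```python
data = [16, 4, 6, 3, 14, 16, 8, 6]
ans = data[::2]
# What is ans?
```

data has length 8. The slice data[::2] selects indices [0, 2, 4, 6] (0->16, 2->6, 4->14, 6->8), giving [16, 6, 14, 8].

[16, 6, 14, 8]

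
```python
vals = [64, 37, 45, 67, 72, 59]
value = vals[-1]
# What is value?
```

vals has length 6. Negative index -1 maps to positive index 6 + (-1) = 5. vals[5] = 59.

59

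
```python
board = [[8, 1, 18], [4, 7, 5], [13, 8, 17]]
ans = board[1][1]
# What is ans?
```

board[1] = [4, 7, 5]. Taking column 1 of that row yields 7.

7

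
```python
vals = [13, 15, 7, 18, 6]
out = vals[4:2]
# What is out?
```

vals has length 5. The slice vals[4:2] resolves to an empty index range, so the result is [].

[]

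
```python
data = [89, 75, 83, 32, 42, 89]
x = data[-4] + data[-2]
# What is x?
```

data has length 6. Negative index -4 maps to positive index 6 + (-4) = 2. data[2] = 83.
data has length 6. Negative index -2 maps to positive index 6 + (-2) = 4. data[4] = 42.
Sum: 83 + 42 = 125.

125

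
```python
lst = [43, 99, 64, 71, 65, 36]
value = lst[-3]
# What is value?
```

lst has length 6. Negative index -3 maps to positive index 6 + (-3) = 3. lst[3] = 71.

71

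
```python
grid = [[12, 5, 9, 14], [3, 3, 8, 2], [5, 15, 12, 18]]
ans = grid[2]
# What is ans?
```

grid has 3 rows. Row 2 is [5, 15, 12, 18].

[5, 15, 12, 18]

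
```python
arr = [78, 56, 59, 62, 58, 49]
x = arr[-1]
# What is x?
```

arr has length 6. Negative index -1 maps to positive index 6 + (-1) = 5. arr[5] = 49.

49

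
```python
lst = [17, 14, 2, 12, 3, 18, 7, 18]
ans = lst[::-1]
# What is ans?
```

lst has length 8. The slice lst[::-1] selects indices [7, 6, 5, 4, 3, 2, 1, 0] (7->18, 6->7, 5->18, 4->3, 3->12, 2->2, 1->14, 0->17), giving [18, 7, 18, 3, 12, 2, 14, 17].

[18, 7, 18, 3, 12, 2, 14, 17]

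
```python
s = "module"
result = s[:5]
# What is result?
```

s has length 6. The slice s[:5] selects indices [0, 1, 2, 3, 4] (0->'m', 1->'o', 2->'d', 3->'u', 4->'l'), giving 'modul'.

'modul'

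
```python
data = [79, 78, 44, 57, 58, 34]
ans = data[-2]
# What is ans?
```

data has length 6. Negative index -2 maps to positive index 6 + (-2) = 4. data[4] = 58.

58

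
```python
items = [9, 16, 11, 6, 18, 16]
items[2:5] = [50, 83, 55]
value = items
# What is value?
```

items starts as [9, 16, 11, 6, 18, 16] (length 6). The slice items[2:5] covers indices [2, 3, 4] with values [11, 6, 18]. Replacing that slice with [50, 83, 55] (same length) produces [9, 16, 50, 83, 55, 16].

[9, 16, 50, 83, 55, 16]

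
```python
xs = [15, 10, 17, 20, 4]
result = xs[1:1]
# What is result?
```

xs has length 5. The slice xs[1:1] resolves to an empty index range, so the result is [].

[]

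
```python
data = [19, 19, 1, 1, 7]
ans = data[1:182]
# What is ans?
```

data has length 5. The slice data[1:182] selects indices [1, 2, 3, 4] (1->19, 2->1, 3->1, 4->7), giving [19, 1, 1, 7].

[19, 1, 1, 7]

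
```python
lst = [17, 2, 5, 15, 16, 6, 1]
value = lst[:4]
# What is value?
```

lst has length 7. The slice lst[:4] selects indices [0, 1, 2, 3] (0->17, 1->2, 2->5, 3->15), giving [17, 2, 5, 15].

[17, 2, 5, 15]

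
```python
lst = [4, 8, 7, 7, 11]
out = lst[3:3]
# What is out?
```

lst has length 5. The slice lst[3:3] resolves to an empty index range, so the result is [].

[]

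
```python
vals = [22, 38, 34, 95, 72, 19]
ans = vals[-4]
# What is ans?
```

vals has length 6. Negative index -4 maps to positive index 6 + (-4) = 2. vals[2] = 34.

34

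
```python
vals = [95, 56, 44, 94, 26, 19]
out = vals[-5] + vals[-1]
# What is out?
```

vals has length 6. Negative index -5 maps to positive index 6 + (-5) = 1. vals[1] = 56.
vals has length 6. Negative index -1 maps to positive index 6 + (-1) = 5. vals[5] = 19.
Sum: 56 + 19 = 75.

75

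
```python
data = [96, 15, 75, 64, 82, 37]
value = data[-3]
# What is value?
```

data has length 6. Negative index -3 maps to positive index 6 + (-3) = 3. data[3] = 64.

64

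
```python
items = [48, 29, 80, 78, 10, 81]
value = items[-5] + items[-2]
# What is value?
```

items has length 6. Negative index -5 maps to positive index 6 + (-5) = 1. items[1] = 29.
items has length 6. Negative index -2 maps to positive index 6 + (-2) = 4. items[4] = 10.
Sum: 29 + 10 = 39.

39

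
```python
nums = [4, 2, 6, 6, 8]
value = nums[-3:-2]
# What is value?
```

nums has length 5. The slice nums[-3:-2] selects indices [2] (2->6), giving [6].

[6]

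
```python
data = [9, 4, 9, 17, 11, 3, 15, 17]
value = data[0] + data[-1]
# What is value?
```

data has length 8. data[0] = 9.
data has length 8. Negative index -1 maps to positive index 8 + (-1) = 7. data[7] = 17.
Sum: 9 + 17 = 26.

26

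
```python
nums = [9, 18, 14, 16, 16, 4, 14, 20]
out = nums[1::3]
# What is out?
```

nums has length 8. The slice nums[1::3] selects indices [1, 4, 7] (1->18, 4->16, 7->20), giving [18, 16, 20].

[18, 16, 20]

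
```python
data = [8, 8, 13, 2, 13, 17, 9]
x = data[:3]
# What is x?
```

data has length 7. The slice data[:3] selects indices [0, 1, 2] (0->8, 1->8, 2->13), giving [8, 8, 13].

[8, 8, 13]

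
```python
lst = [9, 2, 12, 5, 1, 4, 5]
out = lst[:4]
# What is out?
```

lst has length 7. The slice lst[:4] selects indices [0, 1, 2, 3] (0->9, 1->2, 2->12, 3->5), giving [9, 2, 12, 5].

[9, 2, 12, 5]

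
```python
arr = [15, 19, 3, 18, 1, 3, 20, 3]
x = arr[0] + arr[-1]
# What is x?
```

arr has length 8. arr[0] = 15.
arr has length 8. Negative index -1 maps to positive index 8 + (-1) = 7. arr[7] = 3.
Sum: 15 + 3 = 18.

18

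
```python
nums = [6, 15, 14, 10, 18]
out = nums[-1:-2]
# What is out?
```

nums has length 5. The slice nums[-1:-2] resolves to an empty index range, so the result is [].

[]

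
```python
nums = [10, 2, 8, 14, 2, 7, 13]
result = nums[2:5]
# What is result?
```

nums has length 7. The slice nums[2:5] selects indices [2, 3, 4] (2->8, 3->14, 4->2), giving [8, 14, 2].

[8, 14, 2]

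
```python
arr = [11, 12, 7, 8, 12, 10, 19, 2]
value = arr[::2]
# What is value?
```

arr has length 8. The slice arr[::2] selects indices [0, 2, 4, 6] (0->11, 2->7, 4->12, 6->19), giving [11, 7, 12, 19].

[11, 7, 12, 19]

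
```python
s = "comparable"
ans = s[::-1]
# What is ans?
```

s has length 10. The slice s[::-1] selects indices [9, 8, 7, 6, 5, 4, 3, 2, 1, 0] (9->'e', 8->'l', 7->'b', 6->'a', 5->'r', 4->'a', 3->'p', 2->'m', 1->'o', 0->'c'), giving 'elbarapmoc'.

'elbarapmoc'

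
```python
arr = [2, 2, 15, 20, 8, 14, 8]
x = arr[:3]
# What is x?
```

arr has length 7. The slice arr[:3] selects indices [0, 1, 2] (0->2, 1->2, 2->15), giving [2, 2, 15].

[2, 2, 15]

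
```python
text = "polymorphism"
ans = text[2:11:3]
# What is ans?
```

text has length 12. The slice text[2:11:3] selects indices [2, 5, 8] (2->'l', 5->'o', 8->'h'), giving 'loh'.

'loh'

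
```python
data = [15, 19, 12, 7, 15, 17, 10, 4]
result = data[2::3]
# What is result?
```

data has length 8. The slice data[2::3] selects indices [2, 5] (2->12, 5->17), giving [12, 17].

[12, 17]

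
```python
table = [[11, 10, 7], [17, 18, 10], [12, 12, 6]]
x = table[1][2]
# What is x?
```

table[1] = [17, 18, 10]. Taking column 2 of that row yields 10.

10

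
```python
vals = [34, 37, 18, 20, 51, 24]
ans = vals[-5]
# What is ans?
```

vals has length 6. Negative index -5 maps to positive index 6 + (-5) = 1. vals[1] = 37.

37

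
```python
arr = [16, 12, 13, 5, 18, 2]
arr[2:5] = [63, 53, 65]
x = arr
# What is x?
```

arr starts as [16, 12, 13, 5, 18, 2] (length 6). The slice arr[2:5] covers indices [2, 3, 4] with values [13, 5, 18]. Replacing that slice with [63, 53, 65] (same length) produces [16, 12, 63, 53, 65, 2].

[16, 12, 63, 53, 65, 2]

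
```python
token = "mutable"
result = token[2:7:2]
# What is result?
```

token has length 7. The slice token[2:7:2] selects indices [2, 4, 6] (2->'t', 4->'b', 6->'e'), giving 'tbe'.

'tbe'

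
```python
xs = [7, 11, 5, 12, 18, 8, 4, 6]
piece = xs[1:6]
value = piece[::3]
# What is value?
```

xs has length 8. The slice xs[1:6] selects indices [1, 2, 3, 4, 5] (1->11, 2->5, 3->12, 4->18, 5->8), giving [11, 5, 12, 18, 8]. So piece = [11, 5, 12, 18, 8]. piece has length 5. The slice piece[::3] selects indices [0, 3] (0->11, 3->18), giving [11, 18].

[11, 18]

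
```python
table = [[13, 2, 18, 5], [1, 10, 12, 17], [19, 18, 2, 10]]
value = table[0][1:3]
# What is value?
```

table[0] = [13, 2, 18, 5]. table[0] has length 4. The slice table[0][1:3] selects indices [1, 2] (1->2, 2->18), giving [2, 18].

[2, 18]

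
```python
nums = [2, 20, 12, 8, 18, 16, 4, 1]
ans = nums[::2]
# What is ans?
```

nums has length 8. The slice nums[::2] selects indices [0, 2, 4, 6] (0->2, 2->12, 4->18, 6->4), giving [2, 12, 18, 4].

[2, 12, 18, 4]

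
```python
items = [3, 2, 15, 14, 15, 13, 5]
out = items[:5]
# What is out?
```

items has length 7. The slice items[:5] selects indices [0, 1, 2, 3, 4] (0->3, 1->2, 2->15, 3->14, 4->15), giving [3, 2, 15, 14, 15].

[3, 2, 15, 14, 15]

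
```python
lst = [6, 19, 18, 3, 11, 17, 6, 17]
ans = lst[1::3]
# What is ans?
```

lst has length 8. The slice lst[1::3] selects indices [1, 4, 7] (1->19, 4->11, 7->17), giving [19, 11, 17].

[19, 11, 17]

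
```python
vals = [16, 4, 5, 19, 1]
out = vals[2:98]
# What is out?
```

vals has length 5. The slice vals[2:98] selects indices [2, 3, 4] (2->5, 3->19, 4->1), giving [5, 19, 1].

[5, 19, 1]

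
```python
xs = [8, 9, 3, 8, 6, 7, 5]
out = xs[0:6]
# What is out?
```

xs has length 7. The slice xs[0:6] selects indices [0, 1, 2, 3, 4, 5] (0->8, 1->9, 2->3, 3->8, 4->6, 5->7), giving [8, 9, 3, 8, 6, 7].

[8, 9, 3, 8, 6, 7]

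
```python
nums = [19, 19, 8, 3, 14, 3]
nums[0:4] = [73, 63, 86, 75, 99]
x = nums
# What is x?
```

nums starts as [19, 19, 8, 3, 14, 3] (length 6). The slice nums[0:4] covers indices [0, 1, 2, 3] with values [19, 19, 8, 3]. Replacing that slice with [73, 63, 86, 75, 99] (different length) produces [73, 63, 86, 75, 99, 14, 3].

[73, 63, 86, 75, 99, 14, 3]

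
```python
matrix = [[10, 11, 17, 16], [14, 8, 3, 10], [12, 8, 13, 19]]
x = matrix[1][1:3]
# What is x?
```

matrix[1] = [14, 8, 3, 10]. matrix[1] has length 4. The slice matrix[1][1:3] selects indices [1, 2] (1->8, 2->3), giving [8, 3].

[8, 3]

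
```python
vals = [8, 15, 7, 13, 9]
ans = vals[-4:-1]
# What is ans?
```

vals has length 5. The slice vals[-4:-1] selects indices [1, 2, 3] (1->15, 2->7, 3->13), giving [15, 7, 13].

[15, 7, 13]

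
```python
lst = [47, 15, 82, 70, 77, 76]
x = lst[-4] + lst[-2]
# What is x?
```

lst has length 6. Negative index -4 maps to positive index 6 + (-4) = 2. lst[2] = 82.
lst has length 6. Negative index -2 maps to positive index 6 + (-2) = 4. lst[4] = 77.
Sum: 82 + 77 = 159.

159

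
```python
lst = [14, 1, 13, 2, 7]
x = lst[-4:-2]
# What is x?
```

lst has length 5. The slice lst[-4:-2] selects indices [1, 2] (1->1, 2->13), giving [1, 13].

[1, 13]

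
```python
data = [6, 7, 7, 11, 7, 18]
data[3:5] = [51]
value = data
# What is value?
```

data starts as [6, 7, 7, 11, 7, 18] (length 6). The slice data[3:5] covers indices [3, 4] with values [11, 7]. Replacing that slice with [51] (different length) produces [6, 7, 7, 51, 18].

[6, 7, 7, 51, 18]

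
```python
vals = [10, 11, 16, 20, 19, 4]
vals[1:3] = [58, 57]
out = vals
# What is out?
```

vals starts as [10, 11, 16, 20, 19, 4] (length 6). The slice vals[1:3] covers indices [1, 2] with values [11, 16]. Replacing that slice with [58, 57] (same length) produces [10, 58, 57, 20, 19, 4].

[10, 58, 57, 20, 19, 4]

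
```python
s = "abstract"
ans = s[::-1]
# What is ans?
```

s has length 8. The slice s[::-1] selects indices [7, 6, 5, 4, 3, 2, 1, 0] (7->'t', 6->'c', 5->'a', 4->'r', 3->'t', 2->'s', 1->'b', 0->'a'), giving 'tcartsba'.

'tcartsba'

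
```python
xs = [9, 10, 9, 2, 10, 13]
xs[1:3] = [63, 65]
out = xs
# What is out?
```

xs starts as [9, 10, 9, 2, 10, 13] (length 6). The slice xs[1:3] covers indices [1, 2] with values [10, 9]. Replacing that slice with [63, 65] (same length) produces [9, 63, 65, 2, 10, 13].

[9, 63, 65, 2, 10, 13]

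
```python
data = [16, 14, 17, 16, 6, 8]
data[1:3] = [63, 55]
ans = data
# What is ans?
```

data starts as [16, 14, 17, 16, 6, 8] (length 6). The slice data[1:3] covers indices [1, 2] with values [14, 17]. Replacing that slice with [63, 55] (same length) produces [16, 63, 55, 16, 6, 8].

[16, 63, 55, 16, 6, 8]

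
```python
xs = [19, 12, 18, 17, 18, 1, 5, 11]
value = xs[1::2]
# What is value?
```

xs has length 8. The slice xs[1::2] selects indices [1, 3, 5, 7] (1->12, 3->17, 5->1, 7->11), giving [12, 17, 1, 11].

[12, 17, 1, 11]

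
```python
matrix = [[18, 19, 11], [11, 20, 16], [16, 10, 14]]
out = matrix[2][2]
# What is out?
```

matrix[2] = [16, 10, 14]. Taking column 2 of that row yields 14.

14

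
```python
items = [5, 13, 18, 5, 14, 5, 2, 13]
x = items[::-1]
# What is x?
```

items has length 8. The slice items[::-1] selects indices [7, 6, 5, 4, 3, 2, 1, 0] (7->13, 6->2, 5->5, 4->14, 3->5, 2->18, 1->13, 0->5), giving [13, 2, 5, 14, 5, 18, 13, 5].

[13, 2, 5, 14, 5, 18, 13, 5]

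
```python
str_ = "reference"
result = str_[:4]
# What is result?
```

str_ has length 9. The slice str_[:4] selects indices [0, 1, 2, 3] (0->'r', 1->'e', 2->'f', 3->'e'), giving 'refe'.

'refe'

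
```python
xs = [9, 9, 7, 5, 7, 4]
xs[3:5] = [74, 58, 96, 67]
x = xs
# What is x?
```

xs starts as [9, 9, 7, 5, 7, 4] (length 6). The slice xs[3:5] covers indices [3, 4] with values [5, 7]. Replacing that slice with [74, 58, 96, 67] (different length) produces [9, 9, 7, 74, 58, 96, 67, 4].

[9, 9, 7, 74, 58, 96, 67, 4]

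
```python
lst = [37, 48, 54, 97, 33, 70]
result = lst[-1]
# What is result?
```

lst has length 6. Negative index -1 maps to positive index 6 + (-1) = 5. lst[5] = 70.

70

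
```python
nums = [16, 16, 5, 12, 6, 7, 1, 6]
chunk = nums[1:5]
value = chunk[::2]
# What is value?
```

nums has length 8. The slice nums[1:5] selects indices [1, 2, 3, 4] (1->16, 2->5, 3->12, 4->6), giving [16, 5, 12, 6]. So chunk = [16, 5, 12, 6]. chunk has length 4. The slice chunk[::2] selects indices [0, 2] (0->16, 2->12), giving [16, 12].

[16, 12]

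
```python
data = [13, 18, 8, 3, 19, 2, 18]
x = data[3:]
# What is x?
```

data has length 7. The slice data[3:] selects indices [3, 4, 5, 6] (3->3, 4->19, 5->2, 6->18), giving [3, 19, 2, 18].

[3, 19, 2, 18]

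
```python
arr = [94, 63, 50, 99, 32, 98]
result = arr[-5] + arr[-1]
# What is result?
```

arr has length 6. Negative index -5 maps to positive index 6 + (-5) = 1. arr[1] = 63.
arr has length 6. Negative index -1 maps to positive index 6 + (-1) = 5. arr[5] = 98.
Sum: 63 + 98 = 161.

161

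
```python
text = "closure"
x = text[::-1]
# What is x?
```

text has length 7. The slice text[::-1] selects indices [6, 5, 4, 3, 2, 1, 0] (6->'e', 5->'r', 4->'u', 3->'s', 2->'o', 1->'l', 0->'c'), giving 'erusolc'.

'erusolc'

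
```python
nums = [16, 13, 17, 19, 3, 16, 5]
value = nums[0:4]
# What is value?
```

nums has length 7. The slice nums[0:4] selects indices [0, 1, 2, 3] (0->16, 1->13, 2->17, 3->19), giving [16, 13, 17, 19].

[16, 13, 17, 19]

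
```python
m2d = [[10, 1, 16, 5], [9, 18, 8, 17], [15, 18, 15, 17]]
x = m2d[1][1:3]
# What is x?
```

m2d[1] = [9, 18, 8, 17]. m2d[1] has length 4. The slice m2d[1][1:3] selects indices [1, 2] (1->18, 2->8), giving [18, 8].

[18, 8]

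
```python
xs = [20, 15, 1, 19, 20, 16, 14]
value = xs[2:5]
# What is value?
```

xs has length 7. The slice xs[2:5] selects indices [2, 3, 4] (2->1, 3->19, 4->20), giving [1, 19, 20].

[1, 19, 20]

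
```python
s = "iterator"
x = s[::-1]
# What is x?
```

s has length 8. The slice s[::-1] selects indices [7, 6, 5, 4, 3, 2, 1, 0] (7->'r', 6->'o', 5->'t', 4->'a', 3->'r', 2->'e', 1->'t', 0->'i'), giving 'rotareti'.

'rotareti'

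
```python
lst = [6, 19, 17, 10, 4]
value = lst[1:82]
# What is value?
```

lst has length 5. The slice lst[1:82] selects indices [1, 2, 3, 4] (1->19, 2->17, 3->10, 4->4), giving [19, 17, 10, 4].

[19, 17, 10, 4]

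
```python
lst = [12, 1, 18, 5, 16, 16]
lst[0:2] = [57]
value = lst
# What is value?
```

lst starts as [12, 1, 18, 5, 16, 16] (length 6). The slice lst[0:2] covers indices [0, 1] with values [12, 1]. Replacing that slice with [57] (different length) produces [57, 18, 5, 16, 16].

[57, 18, 5, 16, 16]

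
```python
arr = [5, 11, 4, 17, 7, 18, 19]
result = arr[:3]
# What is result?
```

arr has length 7. The slice arr[:3] selects indices [0, 1, 2] (0->5, 1->11, 2->4), giving [5, 11, 4].

[5, 11, 4]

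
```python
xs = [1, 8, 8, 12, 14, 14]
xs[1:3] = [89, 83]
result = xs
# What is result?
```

xs starts as [1, 8, 8, 12, 14, 14] (length 6). The slice xs[1:3] covers indices [1, 2] with values [8, 8]. Replacing that slice with [89, 83] (same length) produces [1, 89, 83, 12, 14, 14].

[1, 89, 83, 12, 14, 14]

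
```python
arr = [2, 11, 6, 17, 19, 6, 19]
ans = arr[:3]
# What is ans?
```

arr has length 7. The slice arr[:3] selects indices [0, 1, 2] (0->2, 1->11, 2->6), giving [2, 11, 6].

[2, 11, 6]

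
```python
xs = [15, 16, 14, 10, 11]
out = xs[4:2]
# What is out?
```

xs has length 5. The slice xs[4:2] resolves to an empty index range, so the result is [].

[]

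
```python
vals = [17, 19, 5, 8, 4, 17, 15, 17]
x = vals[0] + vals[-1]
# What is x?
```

vals has length 8. vals[0] = 17.
vals has length 8. Negative index -1 maps to positive index 8 + (-1) = 7. vals[7] = 17.
Sum: 17 + 17 = 34.

34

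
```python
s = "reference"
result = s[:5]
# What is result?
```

s has length 9. The slice s[:5] selects indices [0, 1, 2, 3, 4] (0->'r', 1->'e', 2->'f', 3->'e', 4->'r'), giving 'refer'.

'refer'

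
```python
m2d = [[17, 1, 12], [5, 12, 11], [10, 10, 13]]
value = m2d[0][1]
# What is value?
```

m2d[0] = [17, 1, 12]. Taking column 1 of that row yields 1.

1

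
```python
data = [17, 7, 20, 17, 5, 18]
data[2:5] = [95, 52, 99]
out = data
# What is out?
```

data starts as [17, 7, 20, 17, 5, 18] (length 6). The slice data[2:5] covers indices [2, 3, 4] with values [20, 17, 5]. Replacing that slice with [95, 52, 99] (same length) produces [17, 7, 95, 52, 99, 18].

[17, 7, 95, 52, 99, 18]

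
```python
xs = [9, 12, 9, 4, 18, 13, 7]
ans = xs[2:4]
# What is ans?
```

xs has length 7. The slice xs[2:4] selects indices [2, 3] (2->9, 3->4), giving [9, 4].

[9, 4]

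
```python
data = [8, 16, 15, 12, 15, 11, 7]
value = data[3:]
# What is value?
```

data has length 7. The slice data[3:] selects indices [3, 4, 5, 6] (3->12, 4->15, 5->11, 6->7), giving [12, 15, 11, 7].

[12, 15, 11, 7]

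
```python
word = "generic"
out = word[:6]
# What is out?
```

word has length 7. The slice word[:6] selects indices [0, 1, 2, 3, 4, 5] (0->'g', 1->'e', 2->'n', 3->'e', 4->'r', 5->'i'), giving 'generi'.

'generi'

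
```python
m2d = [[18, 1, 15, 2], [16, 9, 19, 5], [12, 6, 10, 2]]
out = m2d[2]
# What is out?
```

m2d has 3 rows. Row 2 is [12, 6, 10, 2].

[12, 6, 10, 2]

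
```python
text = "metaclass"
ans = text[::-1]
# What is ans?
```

text has length 9. The slice text[::-1] selects indices [8, 7, 6, 5, 4, 3, 2, 1, 0] (8->'s', 7->'s', 6->'a', 5->'l', 4->'c', 3->'a', 2->'t', 1->'e', 0->'m'), giving 'ssalcatem'.

'ssalcatem'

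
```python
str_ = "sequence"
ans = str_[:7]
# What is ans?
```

str_ has length 8. The slice str_[:7] selects indices [0, 1, 2, 3, 4, 5, 6] (0->'s', 1->'e', 2->'q', 3->'u', 4->'e', 5->'n', 6->'c'), giving 'sequenc'.

'sequenc'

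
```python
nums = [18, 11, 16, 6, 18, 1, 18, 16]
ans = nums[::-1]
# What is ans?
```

nums has length 8. The slice nums[::-1] selects indices [7, 6, 5, 4, 3, 2, 1, 0] (7->16, 6->18, 5->1, 4->18, 3->6, 2->16, 1->11, 0->18), giving [16, 18, 1, 18, 6, 16, 11, 18].

[16, 18, 1, 18, 6, 16, 11, 18]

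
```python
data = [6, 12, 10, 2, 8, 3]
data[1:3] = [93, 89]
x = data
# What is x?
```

data starts as [6, 12, 10, 2, 8, 3] (length 6). The slice data[1:3] covers indices [1, 2] with values [12, 10]. Replacing that slice with [93, 89] (same length) produces [6, 93, 89, 2, 8, 3].

[6, 93, 89, 2, 8, 3]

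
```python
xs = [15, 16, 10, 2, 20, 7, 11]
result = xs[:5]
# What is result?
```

xs has length 7. The slice xs[:5] selects indices [0, 1, 2, 3, 4] (0->15, 1->16, 2->10, 3->2, 4->20), giving [15, 16, 10, 2, 20].

[15, 16, 10, 2, 20]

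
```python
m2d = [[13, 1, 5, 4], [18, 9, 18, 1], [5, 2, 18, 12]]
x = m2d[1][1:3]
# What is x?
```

m2d[1] = [18, 9, 18, 1]. m2d[1] has length 4. The slice m2d[1][1:3] selects indices [1, 2] (1->9, 2->18), giving [9, 18].

[9, 18]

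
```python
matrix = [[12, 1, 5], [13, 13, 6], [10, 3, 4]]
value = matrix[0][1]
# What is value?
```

matrix[0] = [12, 1, 5]. Taking column 1 of that row yields 1.

1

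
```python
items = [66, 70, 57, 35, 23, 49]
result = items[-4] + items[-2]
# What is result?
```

items has length 6. Negative index -4 maps to positive index 6 + (-4) = 2. items[2] = 57.
items has length 6. Negative index -2 maps to positive index 6 + (-2) = 4. items[4] = 23.
Sum: 57 + 23 = 80.

80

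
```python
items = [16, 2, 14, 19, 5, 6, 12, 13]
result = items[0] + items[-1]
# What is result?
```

items has length 8. items[0] = 16.
items has length 8. Negative index -1 maps to positive index 8 + (-1) = 7. items[7] = 13.
Sum: 16 + 13 = 29.

29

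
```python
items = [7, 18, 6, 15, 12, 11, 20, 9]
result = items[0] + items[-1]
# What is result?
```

items has length 8. items[0] = 7.
items has length 8. Negative index -1 maps to positive index 8 + (-1) = 7. items[7] = 9.
Sum: 7 + 9 = 16.

16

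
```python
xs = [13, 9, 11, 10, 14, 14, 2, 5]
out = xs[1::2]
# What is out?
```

xs has length 8. The slice xs[1::2] selects indices [1, 3, 5, 7] (1->9, 3->10, 5->14, 7->5), giving [9, 10, 14, 5].

[9, 10, 14, 5]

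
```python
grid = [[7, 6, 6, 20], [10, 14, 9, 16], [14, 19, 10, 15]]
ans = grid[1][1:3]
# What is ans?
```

grid[1] = [10, 14, 9, 16]. grid[1] has length 4. The slice grid[1][1:3] selects indices [1, 2] (1->14, 2->9), giving [14, 9].

[14, 9]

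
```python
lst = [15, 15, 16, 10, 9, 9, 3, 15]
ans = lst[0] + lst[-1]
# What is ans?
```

lst has length 8. lst[0] = 15.
lst has length 8. Negative index -1 maps to positive index 8 + (-1) = 7. lst[7] = 15.
Sum: 15 + 15 = 30.

30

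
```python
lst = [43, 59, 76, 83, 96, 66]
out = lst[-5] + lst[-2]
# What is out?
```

lst has length 6. Negative index -5 maps to positive index 6 + (-5) = 1. lst[1] = 59.
lst has length 6. Negative index -2 maps to positive index 6 + (-2) = 4. lst[4] = 96.
Sum: 59 + 96 = 155.

155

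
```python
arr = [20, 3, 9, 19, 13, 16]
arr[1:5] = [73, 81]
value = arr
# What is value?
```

arr starts as [20, 3, 9, 19, 13, 16] (length 6). The slice arr[1:5] covers indices [1, 2, 3, 4] with values [3, 9, 19, 13]. Replacing that slice with [73, 81] (different length) produces [20, 73, 81, 16].

[20, 73, 81, 16]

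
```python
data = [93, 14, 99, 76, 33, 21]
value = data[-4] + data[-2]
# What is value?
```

data has length 6. Negative index -4 maps to positive index 6 + (-4) = 2. data[2] = 99.
data has length 6. Negative index -2 maps to positive index 6 + (-2) = 4. data[4] = 33.
Sum: 99 + 33 = 132.

132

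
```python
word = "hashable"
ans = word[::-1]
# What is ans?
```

word has length 8. The slice word[::-1] selects indices [7, 6, 5, 4, 3, 2, 1, 0] (7->'e', 6->'l', 5->'b', 4->'a', 3->'h', 2->'s', 1->'a', 0->'h'), giving 'elbahsah'.

'elbahsah'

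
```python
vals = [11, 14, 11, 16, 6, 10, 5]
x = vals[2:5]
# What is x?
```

vals has length 7. The slice vals[2:5] selects indices [2, 3, 4] (2->11, 3->16, 4->6), giving [11, 16, 6].

[11, 16, 6]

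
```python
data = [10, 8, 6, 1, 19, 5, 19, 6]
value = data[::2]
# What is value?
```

data has length 8. The slice data[::2] selects indices [0, 2, 4, 6] (0->10, 2->6, 4->19, 6->19), giving [10, 6, 19, 19].

[10, 6, 19, 19]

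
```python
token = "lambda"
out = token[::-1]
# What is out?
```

token has length 6. The slice token[::-1] selects indices [5, 4, 3, 2, 1, 0] (5->'a', 4->'d', 3->'b', 2->'m', 1->'a', 0->'l'), giving 'adbmal'.

'adbmal'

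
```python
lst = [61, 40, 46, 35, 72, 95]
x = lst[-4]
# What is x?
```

lst has length 6. Negative index -4 maps to positive index 6 + (-4) = 2. lst[2] = 46.

46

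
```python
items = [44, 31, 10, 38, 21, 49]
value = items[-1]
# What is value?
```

items has length 6. Negative index -1 maps to positive index 6 + (-1) = 5. items[5] = 49.

49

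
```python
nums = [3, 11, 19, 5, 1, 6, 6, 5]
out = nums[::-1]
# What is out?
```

nums has length 8. The slice nums[::-1] selects indices [7, 6, 5, 4, 3, 2, 1, 0] (7->5, 6->6, 5->6, 4->1, 3->5, 2->19, 1->11, 0->3), giving [5, 6, 6, 1, 5, 19, 11, 3].

[5, 6, 6, 1, 5, 19, 11, 3]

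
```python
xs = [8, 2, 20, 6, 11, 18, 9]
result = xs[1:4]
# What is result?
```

xs has length 7. The slice xs[1:4] selects indices [1, 2, 3] (1->2, 2->20, 3->6), giving [2, 20, 6].

[2, 20, 6]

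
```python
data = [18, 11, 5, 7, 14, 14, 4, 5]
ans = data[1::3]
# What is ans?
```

data has length 8. The slice data[1::3] selects indices [1, 4, 7] (1->11, 4->14, 7->5), giving [11, 14, 5].

[11, 14, 5]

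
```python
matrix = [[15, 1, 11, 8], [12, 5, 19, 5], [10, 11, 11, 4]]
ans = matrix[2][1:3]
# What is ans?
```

matrix[2] = [10, 11, 11, 4]. matrix[2] has length 4. The slice matrix[2][1:3] selects indices [1, 2] (1->11, 2->11), giving [11, 11].

[11, 11]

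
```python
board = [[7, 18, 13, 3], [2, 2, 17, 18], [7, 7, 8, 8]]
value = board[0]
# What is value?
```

board has 3 rows. Row 0 is [7, 18, 13, 3].

[7, 18, 13, 3]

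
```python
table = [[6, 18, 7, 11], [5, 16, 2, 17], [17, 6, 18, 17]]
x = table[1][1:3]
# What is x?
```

table[1] = [5, 16, 2, 17]. table[1] has length 4. The slice table[1][1:3] selects indices [1, 2] (1->16, 2->2), giving [16, 2].

[16, 2]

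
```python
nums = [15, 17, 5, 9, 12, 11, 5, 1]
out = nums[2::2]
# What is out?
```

nums has length 8. The slice nums[2::2] selects indices [2, 4, 6] (2->5, 4->12, 6->5), giving [5, 12, 5].

[5, 12, 5]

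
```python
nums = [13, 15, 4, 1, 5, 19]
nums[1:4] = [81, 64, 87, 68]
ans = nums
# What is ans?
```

nums starts as [13, 15, 4, 1, 5, 19] (length 6). The slice nums[1:4] covers indices [1, 2, 3] with values [15, 4, 1]. Replacing that slice with [81, 64, 87, 68] (different length) produces [13, 81, 64, 87, 68, 5, 19].

[13, 81, 64, 87, 68, 5, 19]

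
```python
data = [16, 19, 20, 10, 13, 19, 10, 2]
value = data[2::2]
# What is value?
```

data has length 8. The slice data[2::2] selects indices [2, 4, 6] (2->20, 4->13, 6->10), giving [20, 13, 10].

[20, 13, 10]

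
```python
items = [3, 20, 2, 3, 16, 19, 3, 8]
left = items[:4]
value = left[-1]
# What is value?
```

items has length 8. The slice items[:4] selects indices [0, 1, 2, 3] (0->3, 1->20, 2->2, 3->3), giving [3, 20, 2, 3]. So left = [3, 20, 2, 3]. Then left[-1] = 3.

3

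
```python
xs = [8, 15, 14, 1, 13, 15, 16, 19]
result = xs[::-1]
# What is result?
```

xs has length 8. The slice xs[::-1] selects indices [7, 6, 5, 4, 3, 2, 1, 0] (7->19, 6->16, 5->15, 4->13, 3->1, 2->14, 1->15, 0->8), giving [19, 16, 15, 13, 1, 14, 15, 8].

[19, 16, 15, 13, 1, 14, 15, 8]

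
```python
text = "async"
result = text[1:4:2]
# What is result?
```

text has length 5. The slice text[1:4:2] selects indices [1, 3] (1->'s', 3->'n'), giving 'sn'.

'sn'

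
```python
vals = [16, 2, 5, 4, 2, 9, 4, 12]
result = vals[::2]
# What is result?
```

vals has length 8. The slice vals[::2] selects indices [0, 2, 4, 6] (0->16, 2->5, 4->2, 6->4), giving [16, 5, 2, 4].

[16, 5, 2, 4]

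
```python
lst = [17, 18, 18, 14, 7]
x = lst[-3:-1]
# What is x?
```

lst has length 5. The slice lst[-3:-1] selects indices [2, 3] (2->18, 3->14), giving [18, 14].

[18, 14]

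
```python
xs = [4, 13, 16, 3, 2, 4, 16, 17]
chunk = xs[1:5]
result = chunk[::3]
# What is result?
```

xs has length 8. The slice xs[1:5] selects indices [1, 2, 3, 4] (1->13, 2->16, 3->3, 4->2), giving [13, 16, 3, 2]. So chunk = [13, 16, 3, 2]. chunk has length 4. The slice chunk[::3] selects indices [0, 3] (0->13, 3->2), giving [13, 2].

[13, 2]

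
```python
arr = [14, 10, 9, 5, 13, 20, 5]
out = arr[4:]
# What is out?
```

arr has length 7. The slice arr[4:] selects indices [4, 5, 6] (4->13, 5->20, 6->5), giving [13, 20, 5].

[13, 20, 5]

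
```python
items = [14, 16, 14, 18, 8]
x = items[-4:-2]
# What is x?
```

items has length 5. The slice items[-4:-2] selects indices [1, 2] (1->16, 2->14), giving [16, 14].

[16, 14]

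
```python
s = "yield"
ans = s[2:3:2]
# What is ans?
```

s has length 5. The slice s[2:3:2] selects indices [2] (2->'e'), giving 'e'.

'e'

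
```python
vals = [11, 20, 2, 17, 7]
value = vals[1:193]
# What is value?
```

vals has length 5. The slice vals[1:193] selects indices [1, 2, 3, 4] (1->20, 2->2, 3->17, 4->7), giving [20, 2, 17, 7].

[20, 2, 17, 7]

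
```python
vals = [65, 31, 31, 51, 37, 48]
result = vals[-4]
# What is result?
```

vals has length 6. Negative index -4 maps to positive index 6 + (-4) = 2. vals[2] = 31.

31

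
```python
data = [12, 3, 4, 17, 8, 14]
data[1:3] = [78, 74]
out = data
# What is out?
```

data starts as [12, 3, 4, 17, 8, 14] (length 6). The slice data[1:3] covers indices [1, 2] with values [3, 4]. Replacing that slice with [78, 74] (same length) produces [12, 78, 74, 17, 8, 14].

[12, 78, 74, 17, 8, 14]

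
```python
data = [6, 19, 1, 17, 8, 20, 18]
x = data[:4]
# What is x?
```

data has length 7. The slice data[:4] selects indices [0, 1, 2, 3] (0->6, 1->19, 2->1, 3->17), giving [6, 19, 1, 17].

[6, 19, 1, 17]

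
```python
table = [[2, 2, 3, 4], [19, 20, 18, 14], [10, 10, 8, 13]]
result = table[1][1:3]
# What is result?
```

table[1] = [19, 20, 18, 14]. table[1] has length 4. The slice table[1][1:3] selects indices [1, 2] (1->20, 2->18), giving [20, 18].

[20, 18]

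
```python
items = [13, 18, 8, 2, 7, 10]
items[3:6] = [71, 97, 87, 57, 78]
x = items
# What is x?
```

items starts as [13, 18, 8, 2, 7, 10] (length 6). The slice items[3:6] covers indices [3, 4, 5] with values [2, 7, 10]. Replacing that slice with [71, 97, 87, 57, 78] (different length) produces [13, 18, 8, 71, 97, 87, 57, 78].

[13, 18, 8, 71, 97, 87, 57, 78]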